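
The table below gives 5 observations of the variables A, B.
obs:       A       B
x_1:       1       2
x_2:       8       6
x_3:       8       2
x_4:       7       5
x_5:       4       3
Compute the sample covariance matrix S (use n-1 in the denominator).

Step 1 — column means:
  mean(A) = (1 + 8 + 8 + 7 + 4) / 5 = 28/5 = 5.6
  mean(B) = (2 + 6 + 2 + 5 + 3) / 5 = 18/5 = 3.6

Step 2 — sample covariance S[i,j] = (1/(n-1)) · Σ_k (x_{k,i} - mean_i) · (x_{k,j} - mean_j), with n-1 = 4.
  S[A,A] = ((-4.6)·(-4.6) + (2.4)·(2.4) + (2.4)·(2.4) + (1.4)·(1.4) + (-1.6)·(-1.6)) / 4 = 37.2/4 = 9.3
  S[A,B] = ((-4.6)·(-1.6) + (2.4)·(2.4) + (2.4)·(-1.6) + (1.4)·(1.4) + (-1.6)·(-0.6)) / 4 = 12.2/4 = 3.05
  S[B,B] = ((-1.6)·(-1.6) + (2.4)·(2.4) + (-1.6)·(-1.6) + (1.4)·(1.4) + (-0.6)·(-0.6)) / 4 = 13.2/4 = 3.3

S is symmetric (S[j,i] = S[i,j]). Assembling:

S = [[9.3, 3.05],
 [3.05, 3.3]]


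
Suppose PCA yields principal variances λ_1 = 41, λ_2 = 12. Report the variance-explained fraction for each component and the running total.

Step 1 — total variance = trace(Sigma) = Σ λ_i = 41 + 12 = 53.

Step 2 — fraction explained by component i = λ_i / Σ λ:
  PC1: 41/53 = 0.7736
  PC2: 12/53 = 0.2264

Step 3 — cumulative fraction after k components = (λ_1 + ... + λ_k) / Σ λ:
  k = 1: 41/53 = 0.7736
  k = 2: (41 + 12)/53 = 53/53 = 1

Summary (fraction, with percent):

explained: PC1 0.7736 (77.36%), PC2 0.2264 (22.64%);  cumulative: 0.7736, 1


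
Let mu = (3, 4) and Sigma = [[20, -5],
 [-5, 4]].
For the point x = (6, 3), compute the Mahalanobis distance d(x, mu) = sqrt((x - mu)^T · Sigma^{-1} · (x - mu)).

Step 1 — centre the observation: (x - mu) = (3, -1).

Step 2 — invert Sigma. det(Sigma) = 20·4 - (-5)² = 55.
  Sigma^{-1} = (1/det) · [[d, -b], [-b, a]] = [[0.0727, 0.0909],
 [0.0909, 0.3636]].

Step 3 — form the quadratic (x - mu)^T · Sigma^{-1} · (x - mu):
  Sigma^{-1} · (x - mu) = (0.1273, -0.0909).
  (x - mu)^T · [Sigma^{-1} · (x - mu)] = (3)·(0.1273) + (-1)·(-0.0909) = 0.4727.

Step 4 — take square root: d = √(0.4727) ≈ 0.6876.

d(x, mu) = √(0.4727) ≈ 0.6876


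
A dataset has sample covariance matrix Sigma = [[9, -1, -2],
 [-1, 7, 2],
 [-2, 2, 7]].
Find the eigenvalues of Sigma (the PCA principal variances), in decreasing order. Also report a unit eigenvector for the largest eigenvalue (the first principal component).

Step 1 — characteristic polynomial p(λ) = det(λI - Sigma) = λ³ - tr·λ² + c_1·λ - det, where tr = trace, c_1 = sum of the principal 2×2 minors, det = det(Sigma):
  tr = 9 + 7 + 7 = 23,
  c_1 = (9·7 - (-1)²) + (9·7 - (-2)²) + (7·7 - (2)²) = 62 + 59 + 45 = 166,
  det = 9·(7·7 - (2)²) - (-1)·((-1)·7 - (2)·(-2)) + (-2)·((-1)·(2) - 7·(-2)) = 9·(45) - (-1)·(-3) + (-2)·(12) = 378.
  So p(λ) = λ³ - 23λ² + 166λ - 378.
Step 2 — look for an integer root (rational root theorem: any rational root is an integer divisor of 378). Testing λ = 7:
  p(7) = 343 - 1127 + 1162 - 378 = 0  ✓
  Dividing out (λ - 7): p(λ) = (λ - 7)(λ² - 16λ + 54).
Step 3 — remaining eigenvalues from the quadratic λ² - 16λ + 54 = 0:
  Δ = 16² - 4·54 = 256 - 216 = 40,  λ = (16 ± √40)/2 = (16 ± 6.3246)/2 ≈ 11.1623 or 4.8377.
  Sorted: λ_1 = 11.1623,  λ_2 = 7,  λ_3 = 4.8377  (check: sum = 23 = tr ✓).

Step 4 — unit eigenvector for λ_1 ≈ 11.1623: v spans the null space of (Sigma - λ_1 I), whose rows are
  r_1 = (-2.1623, -1, -2),  r_2 = (-1, -4.1623, 2),  r_3 = (-2, 2, -4.1623).
  v is orthogonal to every row, so take v ∝ r_1 × r_2 = ((-1)·(2) - (-2)·(-4.1623), (-2)·(-1) - (-2.1623)·(2), (-2.1623)·(-4.1623) - (-1)·(-1)) ≈ (-10.3246, 6.3246, 8).
  Rescale (multiply by -1 so the first nonzero entry is positive): u = (10.3246, -6.3246, -8).
  ||u|| = √((10.3246)² + (-6.3246)² + (-8)²) = √(210.5964) ≈ 14.5119,  v_1 = u/||u|| ≈ (0.7115, -0.4358, -0.5513) (||v_1|| = 1).

λ_1 = 11.1623,  λ_2 = 7,  λ_3 = 4.8377;  v_1 ≈ (0.7115, -0.4358, -0.5513)


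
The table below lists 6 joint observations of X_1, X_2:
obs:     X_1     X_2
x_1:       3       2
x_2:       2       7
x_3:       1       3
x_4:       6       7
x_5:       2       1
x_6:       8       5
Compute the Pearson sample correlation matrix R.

Step 1 — column means:
  mean(X_1) = (3 + 2 + 1 + 6 + 2 + 8) / 6 = 22/6 = 3.6667
  mean(X_2) = (2 + 7 + 3 + 7 + 1 + 5) / 6 = 25/6 = 4.1667

Step 2 — sample variances and covariances s[i,j] = (1/(n-1)) · Σ_k (x_{k,i} - mean_i) · (x_{k,j} - mean_j), with n-1 = 5:
  s[X_1,X_1] = ((-0.6667)·(-0.6667) + (-1.6667)·(-1.6667) + (-2.6667)·(-2.6667) + (2.3333)·(2.3333) + (-1.6667)·(-1.6667) + (4.3333)·(4.3333)) / 5 = 37.3333/5 = 7.4667
  s[X_1,X_2] = ((-0.6667)·(-2.1667) + (-1.6667)·(2.8333) + (-2.6667)·(-1.1667) + (2.3333)·(2.8333) + (-1.6667)·(-3.1667) + (4.3333)·(0.8333)) / 5 = 15.3333/5 = 3.0667
  s[X_2,X_2] = ((-2.1667)·(-2.1667) + (2.8333)·(2.8333) + (-1.1667)·(-1.1667) + (2.8333)·(2.8333) + (-3.1667)·(-3.1667) + (0.8333)·(0.8333)) / 5 = 32.8333/5 = 6.5667
  Sample standard deviations s_i = √(s[i,i]):
  s(X_1) = √(7.4667) = 2.7325
  s(X_2) = √(6.5667) = 2.5626

Step 3 — r_{ij} = s_{ij} / (s_i · s_j):
  r[X_1,X_1] = 1 (diagonal).
  r[X_1,X_2] = 3.0667 / (2.7325 · 2.5626) = 3.0667 / 7.0022 = 0.438
  r[X_2,X_2] = 1 (diagonal).

R is symmetric with unit diagonal. Assembling:

R = [[1, 0.438],
 [0.438, 1]]


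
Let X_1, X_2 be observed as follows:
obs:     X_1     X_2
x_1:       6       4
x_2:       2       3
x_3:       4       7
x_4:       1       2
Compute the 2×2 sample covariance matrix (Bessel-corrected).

Step 1 — column means:
  mean(X_1) = (6 + 2 + 4 + 1) / 4 = 13/4 = 3.25
  mean(X_2) = (4 + 3 + 7 + 2) / 4 = 16/4 = 4

Step 2 — sample covariance S[i,j] = (1/(n-1)) · Σ_k (x_{k,i} - mean_i) · (x_{k,j} - mean_j), with n-1 = 3.
  S[X_1,X_1] = ((2.75)·(2.75) + (-1.25)·(-1.25) + (0.75)·(0.75) + (-2.25)·(-2.25)) / 3 = 14.75/3 = 4.9167
  S[X_1,X_2] = ((2.75)·(0) + (-1.25)·(-1) + (0.75)·(3) + (-2.25)·(-2)) / 3 = 8/3 = 2.6667
  S[X_2,X_2] = ((0)·(0) + (-1)·(-1) + (3)·(3) + (-2)·(-2)) / 3 = 14/3 = 4.6667

S is symmetric (S[j,i] = S[i,j]). Assembling:

S = [[4.9167, 2.6667],
 [2.6667, 4.6667]]


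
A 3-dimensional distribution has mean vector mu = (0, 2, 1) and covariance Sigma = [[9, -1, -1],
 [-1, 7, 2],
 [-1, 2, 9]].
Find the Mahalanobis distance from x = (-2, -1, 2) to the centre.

Step 1 — centre the observation: (x - mu) = (-2, -3, 1).

Step 2 — invert Sigma (cofactor / det for 3×3, or solve directly):
  Sigma^{-1} = [[0.1137, 0.0135, 0.0096],
 [0.0135, 0.1541, -0.0328],
 [0.0096, -0.0328, 0.1195]].

Step 3 — form the quadratic (x - mu)^T · Sigma^{-1} · (x - mu):
  Sigma^{-1} · (x - mu) = (-0.2582, -0.5222, 0.1985).
  (x - mu)^T · [Sigma^{-1} · (x - mu)] = (-2)·(-0.2582) + (-3)·(-0.5222) + (1)·(0.1985) = 2.2813.

Step 4 — take square root: d = √(2.2813) ≈ 1.5104.

d(x, mu) = √(2.2813) ≈ 1.5104


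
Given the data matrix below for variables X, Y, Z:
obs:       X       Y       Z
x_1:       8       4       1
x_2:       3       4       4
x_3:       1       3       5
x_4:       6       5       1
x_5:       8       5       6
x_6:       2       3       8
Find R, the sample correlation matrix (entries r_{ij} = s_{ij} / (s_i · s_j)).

Step 1 — column means:
  mean(X) = (8 + 3 + 1 + 6 + 8 + 2) / 6 = 28/6 = 4.6667
  mean(Y) = (4 + 4 + 3 + 5 + 5 + 3) / 6 = 24/6 = 4
  mean(Z) = (1 + 4 + 5 + 1 + 6 + 8) / 6 = 25/6 = 4.1667

Step 2 — sample variances and covariances s[i,j] = (1/(n-1)) · Σ_k (x_{k,i} - mean_i) · (x_{k,j} - mean_j), with n-1 = 5:
  s[X,X] = ((3.3333)·(3.3333) + (-1.6667)·(-1.6667) + (-3.6667)·(-3.6667) + (1.3333)·(1.3333) + (3.3333)·(3.3333) + (-2.6667)·(-2.6667)) / 5 = 47.3333/5 = 9.4667
  s[X,Y] = ((3.3333)·(0) + (-1.6667)·(0) + (-3.6667)·(-1) + (1.3333)·(1) + (3.3333)·(1) + (-2.6667)·(-1)) / 5 = 11/5 = 2.2
  s[X,Z] = ((3.3333)·(-3.1667) + (-1.6667)·(-0.1667) + (-3.6667)·(0.8333) + (1.3333)·(-3.1667) + (3.3333)·(1.8333) + (-2.6667)·(3.8333)) / 5 = -21.6667/5 = -4.3333
  s[Y,Y] = ((0)·(0) + (0)·(0) + (-1)·(-1) + (1)·(1) + (1)·(1) + (-1)·(-1)) / 5 = 4/5 = 0.8
  s[Y,Z] = ((0)·(-3.1667) + (0)·(-0.1667) + (-1)·(0.8333) + (1)·(-3.1667) + (1)·(1.8333) + (-1)·(3.8333)) / 5 = -6/5 = -1.2
  s[Z,Z] = ((-3.1667)·(-3.1667) + (-0.1667)·(-0.1667) + (0.8333)·(0.8333) + (-3.1667)·(-3.1667) + (1.8333)·(1.8333) + (3.8333)·(3.8333)) / 5 = 38.8333/5 = 7.7667
  Sample standard deviations s_i = √(s[i,i]):
  s(X) = √(9.4667) = 3.0768
  s(Y) = √(0.8) = 0.8944
  s(Z) = √(7.7667) = 2.7869

Step 3 — r_{ij} = s_{ij} / (s_i · s_j):
  r[X,X] = 1 (diagonal).
  r[X,Y] = 2.2 / (3.0768 · 0.8944) = 2.2 / 2.752 = 0.7994
  r[X,Z] = -4.3333 / (3.0768 · 2.7869) = -4.3333 / 8.5746 = -0.5054
  r[Y,Y] = 1 (diagonal).
  r[Y,Z] = -1.2 / (0.8944 · 2.7869) = -1.2 / 2.4927 = -0.4814
  r[Z,Z] = 1 (diagonal).

R is symmetric with unit diagonal. Assembling:

R = [[1, 0.7994, -0.5054],
 [0.7994, 1, -0.4814],
 [-0.5054, -0.4814, 1]]


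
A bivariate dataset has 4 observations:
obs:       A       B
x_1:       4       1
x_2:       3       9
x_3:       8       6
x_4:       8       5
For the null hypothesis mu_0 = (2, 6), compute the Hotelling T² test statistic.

Step 1 — sample mean vector:
  mean(A) = (4 + 3 + 8 + 8) / 4 = 23/4 = 5.75
  mean(B) = (1 + 9 + 6 + 5) / 4 = 21/4 = 5.25
  x̄ = (5.75, 5.25),  deviation x̄ - mu_0 = (5.75, 5.25) - (2, 6) = (3.75, -0.75).

Step 2 — sample covariance matrix, S[i,j] = (1/(n-1)) · Σ_k (x_{k,i} - mean_i) · (x_{k,j} - mean_j), divisor n-1 = 3:
  S[A,A] = ((-1.75)·(-1.75) + (-2.75)·(-2.75) + (2.25)·(2.25) + (2.25)·(2.25)) / 3 = 20.75/3 = 6.9167
  S[A,B] = ((-1.75)·(-4.25) + (-2.75)·(3.75) + (2.25)·(0.75) + (2.25)·(-0.25)) / 3 = -1.75/3 = -0.5833
  S[B,B] = ((-4.25)·(-4.25) + (3.75)·(3.75) + (0.75)·(0.75) + (-0.25)·(-0.25)) / 3 = 32.75/3 = 10.9167
  S = [[6.9167, -0.5833],
 [-0.5833, 10.9167]].

Step 3 — invert S. det(S) = 6.9167·10.9167 - (-0.5833)² = 75.1667.
  S^{-1} = (1/det) · [[d, -b], [-b, a]] = [[0.1452, 0.0078],
 [0.0078, 0.092]].

Step 4 — quadratic form (x̄ - mu_0)^T · S^{-1} · (x̄ - mu_0):
  S^{-1} · (x̄ - mu_0) = (0.5388, -0.0399),
  (x̄ - mu_0)^T · [...] = (3.75)·(0.5388) + (-0.75)·(-0.0399) = 2.0504.

Step 5 — scale by n: T² = 4 · 2.0504 = 8.2018.

T² ≈ 8.2018


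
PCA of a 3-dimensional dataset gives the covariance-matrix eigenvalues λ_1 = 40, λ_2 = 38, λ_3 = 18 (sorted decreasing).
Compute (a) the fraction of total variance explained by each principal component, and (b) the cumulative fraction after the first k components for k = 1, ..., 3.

Step 1 — total variance = trace(Sigma) = Σ λ_i = 40 + 38 + 18 = 96.

Step 2 — fraction explained by component i = λ_i / Σ λ:
  PC1: 40/96 = 0.4167
  PC2: 38/96 = 0.3958
  PC3: 18/96 = 0.1875

Step 3 — cumulative fraction after k components = (λ_1 + ... + λ_k) / Σ λ:
  k = 1: 40/96 = 0.4167
  k = 2: (40 + 38)/96 = 78/96 = 0.8125
  k = 3: (40 + 38 + 18)/96 = 96/96 = 1

Summary (fraction, with percent):

explained: PC1 0.4167 (41.67%), PC2 0.3958 (39.58%), PC3 0.1875 (18.75%);  cumulative: 0.4167, 0.8125, 1


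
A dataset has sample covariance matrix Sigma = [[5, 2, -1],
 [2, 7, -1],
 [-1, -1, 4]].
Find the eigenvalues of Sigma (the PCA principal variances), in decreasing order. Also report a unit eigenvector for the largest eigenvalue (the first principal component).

Step 1 — characteristic polynomial p(λ) = det(λI - Sigma) = λ³ - tr·λ² + c_1·λ - det, where tr = trace, c_1 = sum of the principal 2×2 minors, det = det(Sigma):
  tr = 5 + 7 + 4 = 16,
  c_1 = (5·7 - (2)²) + (5·4 - (-1)²) + (7·4 - (-1)²) = 31 + 19 + 27 = 77,
  det = 5·(7·4 - (-1)²) - (2)·((2)·4 - (-1)·(-1)) + (-1)·((2)·(-1) - 7·(-1)) = 5·(27) - (2)·(7) + (-1)·(5) = 116.
  So p(λ) = λ³ - 16λ² + 77λ - 116.
Step 2 — look for an integer root (rational root theorem: any rational root is an integer divisor of 116). Testing λ = 4:
  p(4) = 64 - 256 + 308 - 116 = 0  ✓
  Dividing out (λ - 4): p(λ) = (λ - 4)(λ² - 12λ + 29).
Step 3 — remaining eigenvalues from the quadratic λ² - 12λ + 29 = 0:
  Δ = 12² - 4·29 = 144 - 116 = 28,  λ = (12 ± √28)/2 = (12 ± 5.2915)/2 ≈ 8.6458 or 3.3542.
  Sorted: λ_1 = 8.6458,  λ_2 = 4,  λ_3 = 3.3542  (check: sum = 16 = tr ✓).

Step 4 — unit eigenvector for λ_1 ≈ 8.6458: v spans the null space of (Sigma - λ_1 I), whose rows are
  r_1 = (-3.6458, 2, -1),  r_2 = (2, -1.6458, -1),  r_3 = (-1, -1, -4.6458).
  v is orthogonal to every row, so take v ∝ r_1 × r_2 = ((2)·(-1) - (-1)·(-1.6458), (-1)·(2) - (-3.6458)·(-1), (-3.6458)·(-1.6458) - (2)·(2)) ≈ (-3.6458, -5.6458, 2).
  Rescale (multiply by -1 so the first nonzero entry is positive): u = (3.6458, 5.6458, -2).
  ||u|| = √((3.6458)² + (5.6458)² + (-2)²) = √(49.166) ≈ 7.0118,  v_1 = u/||u|| ≈ (0.5199, 0.8052, -0.2852) (||v_1|| = 1).

λ_1 = 8.6458,  λ_2 = 4,  λ_3 = 3.3542;  v_1 ≈ (0.5199, 0.8052, -0.2852)


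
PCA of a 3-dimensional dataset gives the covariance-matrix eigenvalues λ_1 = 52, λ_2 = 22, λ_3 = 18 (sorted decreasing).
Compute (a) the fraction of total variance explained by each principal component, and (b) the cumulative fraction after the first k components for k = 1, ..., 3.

Step 1 — total variance = trace(Sigma) = Σ λ_i = 52 + 22 + 18 = 92.

Step 2 — fraction explained by component i = λ_i / Σ λ:
  PC1: 52/92 = 0.5652
  PC2: 22/92 = 0.2391
  PC3: 18/92 = 0.1957

Step 3 — cumulative fraction after k components = (λ_1 + ... + λ_k) / Σ λ:
  k = 1: 52/92 = 0.5652
  k = 2: (52 + 22)/92 = 74/92 = 0.8043
  k = 3: (52 + 22 + 18)/92 = 92/92 = 1

Summary (fraction, with percent):

explained: PC1 0.5652 (56.52%), PC2 0.2391 (23.91%), PC3 0.1957 (19.57%);  cumulative: 0.5652, 0.8043, 1


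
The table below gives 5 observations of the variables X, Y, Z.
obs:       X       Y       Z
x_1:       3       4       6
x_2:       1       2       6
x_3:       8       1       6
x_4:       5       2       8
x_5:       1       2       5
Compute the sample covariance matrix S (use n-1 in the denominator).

Step 1 — column means:
  mean(X) = (3 + 1 + 8 + 5 + 1) / 5 = 18/5 = 3.6
  mean(Y) = (4 + 2 + 1 + 2 + 2) / 5 = 11/5 = 2.2
  mean(Z) = (6 + 6 + 6 + 8 + 5) / 5 = 31/5 = 6.2

Step 2 — sample covariance S[i,j] = (1/(n-1)) · Σ_k (x_{k,i} - mean_i) · (x_{k,j} - mean_j), with n-1 = 4.
  S[X,X] = ((-0.6)·(-0.6) + (-2.6)·(-2.6) + (4.4)·(4.4) + (1.4)·(1.4) + (-2.6)·(-2.6)) / 4 = 35.2/4 = 8.8
  S[X,Y] = ((-0.6)·(1.8) + (-2.6)·(-0.2) + (4.4)·(-1.2) + (1.4)·(-0.2) + (-2.6)·(-0.2)) / 4 = -5.6/4 = -1.4
  S[X,Z] = ((-0.6)·(-0.2) + (-2.6)·(-0.2) + (4.4)·(-0.2) + (1.4)·(1.8) + (-2.6)·(-1.2)) / 4 = 5.4/4 = 1.35
  S[Y,Y] = ((1.8)·(1.8) + (-0.2)·(-0.2) + (-1.2)·(-1.2) + (-0.2)·(-0.2) + (-0.2)·(-0.2)) / 4 = 4.8/4 = 1.2
  S[Y,Z] = ((1.8)·(-0.2) + (-0.2)·(-0.2) + (-1.2)·(-0.2) + (-0.2)·(1.8) + (-0.2)·(-1.2)) / 4 = -0.2/4 = -0.05
  S[Z,Z] = ((-0.2)·(-0.2) + (-0.2)·(-0.2) + (-0.2)·(-0.2) + (1.8)·(1.8) + (-1.2)·(-1.2)) / 4 = 4.8/4 = 1.2

S is symmetric (S[j,i] = S[i,j]). Assembling:

S = [[8.8, -1.4, 1.35],
 [-1.4, 1.2, -0.05],
 [1.35, -0.05, 1.2]]


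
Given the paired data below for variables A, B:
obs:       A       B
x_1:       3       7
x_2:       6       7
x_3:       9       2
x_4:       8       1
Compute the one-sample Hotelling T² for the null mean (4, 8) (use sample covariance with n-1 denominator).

Step 1 — sample mean vector:
  mean(A) = (3 + 6 + 9 + 8) / 4 = 26/4 = 6.5
  mean(B) = (7 + 7 + 2 + 1) / 4 = 17/4 = 4.25
  x̄ = (6.5, 4.25),  deviation x̄ - mu_0 = (6.5, 4.25) - (4, 8) = (2.5, -3.75).

Step 2 — sample covariance matrix, S[i,j] = (1/(n-1)) · Σ_k (x_{k,i} - mean_i) · (x_{k,j} - mean_j), divisor n-1 = 3:
  S[A,A] = ((-3.5)·(-3.5) + (-0.5)·(-0.5) + (2.5)·(2.5) + (1.5)·(1.5)) / 3 = 21/3 = 7
  S[A,B] = ((-3.5)·(2.75) + (-0.5)·(2.75) + (2.5)·(-2.25) + (1.5)·(-3.25)) / 3 = -21.5/3 = -7.1667
  S[B,B] = ((2.75)·(2.75) + (2.75)·(2.75) + (-2.25)·(-2.25) + (-3.25)·(-3.25)) / 3 = 30.75/3 = 10.25
  S = [[7, -7.1667],
 [-7.1667, 10.25]].

Step 3 — invert S. det(S) = 7·10.25 - (-7.1667)² = 20.3889.
  S^{-1} = (1/det) · [[d, -b], [-b, a]] = [[0.5027, 0.3515],
 [0.3515, 0.3433]].

Step 4 — quadratic form (x̄ - mu_0)^T · S^{-1} · (x̄ - mu_0):
  S^{-1} · (x̄ - mu_0) = (-0.0613, -0.4087),
  (x̄ - mu_0)^T · [...] = (2.5)·(-0.0613) + (-3.75)·(-0.4087) = 1.3794.

Step 5 — scale by n: T² = 4 · 1.3794 = 5.5177.

T² ≈ 5.5177


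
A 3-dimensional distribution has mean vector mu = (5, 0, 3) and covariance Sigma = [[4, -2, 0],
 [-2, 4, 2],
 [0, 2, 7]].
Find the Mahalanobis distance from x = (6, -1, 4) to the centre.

Step 1 — centre the observation: (x - mu) = (1, -1, 1).

Step 2 — invert Sigma (cofactor / det for 3×3, or solve directly):
  Sigma^{-1} = [[0.3529, 0.2059, -0.0588],
 [0.2059, 0.4118, -0.1176],
 [-0.0588, -0.1176, 0.1765]].

Step 3 — form the quadratic (x - mu)^T · Sigma^{-1} · (x - mu):
  Sigma^{-1} · (x - mu) = (0.0882, -0.3235, 0.2353).
  (x - mu)^T · [Sigma^{-1} · (x - mu)] = (1)·(0.0882) + (-1)·(-0.3235) + (1)·(0.2353) = 0.6471.

Step 4 — take square root: d = √(0.6471) ≈ 0.8044.

d(x, mu) = √(0.6471) ≈ 0.8044


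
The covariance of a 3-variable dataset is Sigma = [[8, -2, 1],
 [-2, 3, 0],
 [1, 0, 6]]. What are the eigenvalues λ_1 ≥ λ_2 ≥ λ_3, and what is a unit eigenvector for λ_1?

Step 1 — characteristic polynomial p(λ) = det(λI - Sigma) = λ³ - tr·λ² + c_1·λ - det, where tr = trace, c_1 = sum of the principal 2×2 minors, det = det(Sigma):
  tr = 8 + 3 + 6 = 17,
  c_1 = (8·3 - (-2)²) + (8·6 - (1)²) + (3·6 - (0)²) = 20 + 47 + 18 = 85,
  det = 8·(3·6 - (0)²) - (-2)·((-2)·6 - (0)·(1)) + (1)·((-2)·(0) - 3·(1)) = 8·(18) - (-2)·(-12) + (1)·(-3) = 117.
  So p(λ) = λ³ - 17λ² + 85λ - 117.
Step 2 — look for an integer root (rational root theorem: any rational root is an integer divisor of 117). Testing λ = 9:
  p(9) = 729 - 1377 + 765 - 117 = 0  ✓
  Dividing out (λ - 9): p(λ) = (λ - 9)(λ² - 8λ + 13).
Step 3 — remaining eigenvalues from the quadratic λ² - 8λ + 13 = 0:
  Δ = 8² - 4·13 = 64 - 52 = 12,  λ = (8 ± √12)/2 = (8 ± 3.4641)/2 ≈ 5.7321 or 2.2679.
  Sorted: λ_1 = 9,  λ_2 = 5.7321,  λ_3 = 2.2679  (check: sum = 17 = tr ✓).

Step 4 — unit eigenvector for λ_1 = 9: v spans the null space of (Sigma - λ_1 I), whose rows are
  r_1 = (-1, -2, 1),  r_2 = (-2, -6, 0),  r_3 = (1, 0, -3).
  v is orthogonal to every row, so take v ∝ r_1 × r_2 = ((-2)·(0) - (1)·(-6), (1)·(-2) - (-1)·(0), (-1)·(-6) - (-2)·(-2)) = (6, -2, 2).
  Rescale (divide by 2): u = (3, -1, 1).
  ||u|| = √((3)² + (-1)² + (1)²) = √(11) ≈ 3.3166,  v_1 = u/||u|| ≈ (0.9045, -0.3015, 0.3015) (||v_1|| = 1).

λ_1 = 9,  λ_2 = 5.7321,  λ_3 = 2.2679;  v_1 ≈ (0.9045, -0.3015, 0.3015)


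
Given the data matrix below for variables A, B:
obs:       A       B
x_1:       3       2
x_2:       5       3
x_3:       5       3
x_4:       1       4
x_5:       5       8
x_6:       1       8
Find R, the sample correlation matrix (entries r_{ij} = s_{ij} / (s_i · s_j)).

Step 1 — column means:
  mean(A) = (3 + 5 + 5 + 1 + 5 + 1) / 6 = 20/6 = 3.3333
  mean(B) = (2 + 3 + 3 + 4 + 8 + 8) / 6 = 28/6 = 4.6667

Step 2 — sample variances and covariances s[i,j] = (1/(n-1)) · Σ_k (x_{k,i} - mean_i) · (x_{k,j} - mean_j), with n-1 = 5:
  s[A,A] = ((-0.3333)·(-0.3333) + (1.6667)·(1.6667) + (1.6667)·(1.6667) + (-2.3333)·(-2.3333) + (1.6667)·(1.6667) + (-2.3333)·(-2.3333)) / 5 = 19.3333/5 = 3.8667
  s[A,B] = ((-0.3333)·(-2.6667) + (1.6667)·(-1.6667) + (1.6667)·(-1.6667) + (-2.3333)·(-0.6667) + (1.6667)·(3.3333) + (-2.3333)·(3.3333)) / 5 = -5.3333/5 = -1.0667
  s[B,B] = ((-2.6667)·(-2.6667) + (-1.6667)·(-1.6667) + (-1.6667)·(-1.6667) + (-0.6667)·(-0.6667) + (3.3333)·(3.3333) + (3.3333)·(3.3333)) / 5 = 35.3333/5 = 7.0667
  Sample standard deviations s_i = √(s[i,i]):
  s(A) = √(3.8667) = 1.9664
  s(B) = √(7.0667) = 2.6583

Step 3 — r_{ij} = s_{ij} / (s_i · s_j):
  r[A,A] = 1 (diagonal).
  r[A,B] = -1.0667 / (1.9664 · 2.6583) = -1.0667 / 5.2273 = -0.2041
  r[B,B] = 1 (diagonal).

R is symmetric with unit diagonal. Assembling:

R = [[1, -0.2041],
 [-0.2041, 1]]


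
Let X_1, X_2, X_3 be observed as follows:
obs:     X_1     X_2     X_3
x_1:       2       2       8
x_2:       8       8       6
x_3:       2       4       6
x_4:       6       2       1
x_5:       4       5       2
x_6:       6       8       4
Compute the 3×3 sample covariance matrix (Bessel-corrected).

Step 1 — column means:
  mean(X_1) = (2 + 8 + 2 + 6 + 4 + 6) / 6 = 28/6 = 4.6667
  mean(X_2) = (2 + 8 + 4 + 2 + 5 + 8) / 6 = 29/6 = 4.8333
  mean(X_3) = (8 + 6 + 6 + 1 + 2 + 4) / 6 = 27/6 = 4.5

Step 2 — sample covariance S[i,j] = (1/(n-1)) · Σ_k (x_{k,i} - mean_i) · (x_{k,j} - mean_j), with n-1 = 5.
  S[X_1,X_1] = ((-2.6667)·(-2.6667) + (3.3333)·(3.3333) + (-2.6667)·(-2.6667) + (1.3333)·(1.3333) + (-0.6667)·(-0.6667) + (1.3333)·(1.3333)) / 5 = 29.3333/5 = 5.8667
  S[X_1,X_2] = ((-2.6667)·(-2.8333) + (3.3333)·(3.1667) + (-2.6667)·(-0.8333) + (1.3333)·(-2.8333) + (-0.6667)·(0.1667) + (1.3333)·(3.1667)) / 5 = 20.6667/5 = 4.1333
  S[X_1,X_3] = ((-2.6667)·(3.5) + (3.3333)·(1.5) + (-2.6667)·(1.5) + (1.3333)·(-3.5) + (-0.6667)·(-2.5) + (1.3333)·(-0.5)) / 5 = -12/5 = -2.4
  S[X_2,X_2] = ((-2.8333)·(-2.8333) + (3.1667)·(3.1667) + (-0.8333)·(-0.8333) + (-2.8333)·(-2.8333) + (0.1667)·(0.1667) + (3.1667)·(3.1667)) / 5 = 36.8333/5 = 7.3667
  S[X_2,X_3] = ((-2.8333)·(3.5) + (3.1667)·(1.5) + (-0.8333)·(1.5) + (-2.8333)·(-3.5) + (0.1667)·(-2.5) + (3.1667)·(-0.5)) / 5 = 1.5/5 = 0.3
  S[X_3,X_3] = ((3.5)·(3.5) + (1.5)·(1.5) + (1.5)·(1.5) + (-3.5)·(-3.5) + (-2.5)·(-2.5) + (-0.5)·(-0.5)) / 5 = 35.5/5 = 7.1

S is symmetric (S[j,i] = S[i,j]). Assembling:

S = [[5.8667, 4.1333, -2.4],
 [4.1333, 7.3667, 0.3],
 [-2.4, 0.3, 7.1]]


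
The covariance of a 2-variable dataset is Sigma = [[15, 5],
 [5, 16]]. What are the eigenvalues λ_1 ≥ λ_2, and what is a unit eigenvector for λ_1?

Step 1 — characteristic polynomial of 2×2 Sigma:
  det(Sigma - λI) = λ² - trace · λ + det = 0.
  trace = 15 + 16 = 31, det = 15·16 - (5)² = 215.
Step 2 — discriminant:
  Δ = trace² - 4·det = 961 - 860 = 101.
Step 3 — eigenvalues:
  λ = (trace ± √Δ)/2 = (31 ± 10.0499)/2,
  λ_1 = 20.5249,  λ_2 = 10.4751.

Step 4 — unit eigenvector for λ_1: solve (Sigma - λ_1 I)v = 0. First row:
  (15 - 20.5249)·v_x + (5)·v_y = 0, i.e. (-5.5249)·v_x + (5)·v_y = 0,
  so v ∝ (b, λ_1 - a) = (5, 5.5249) = u.
  ||u|| = √((5)² + (5.5249)²) = √(55.5249) ≈ 7.4515,
  v_1 = u/||u|| ≈ (0.671, 0.7415) (||v_1|| = 1).

λ_1 = 20.5249,  λ_2 = 10.4751;  v_1 ≈ (0.671, 0.7415)


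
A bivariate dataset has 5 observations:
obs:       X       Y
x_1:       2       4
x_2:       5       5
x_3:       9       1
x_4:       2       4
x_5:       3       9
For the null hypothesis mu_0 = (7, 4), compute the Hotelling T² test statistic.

Step 1 — sample mean vector:
  mean(X) = (2 + 5 + 9 + 2 + 3) / 5 = 21/5 = 4.2
  mean(Y) = (4 + 5 + 1 + 4 + 9) / 5 = 23/5 = 4.6
  x̄ = (4.2, 4.6),  deviation x̄ - mu_0 = (4.2, 4.6) - (7, 4) = (-2.8, 0.6).

Step 2 — sample covariance matrix, S[i,j] = (1/(n-1)) · Σ_k (x_{k,i} - mean_i) · (x_{k,j} - mean_j), divisor n-1 = 4:
  S[X,X] = ((-2.2)·(-2.2) + (0.8)·(0.8) + (4.8)·(4.8) + (-2.2)·(-2.2) + (-1.2)·(-1.2)) / 4 = 34.8/4 = 8.7
  S[X,Y] = ((-2.2)·(-0.6) + (0.8)·(0.4) + (4.8)·(-3.6) + (-2.2)·(-0.6) + (-1.2)·(4.4)) / 4 = -19.6/4 = -4.9
  S[Y,Y] = ((-0.6)·(-0.6) + (0.4)·(0.4) + (-3.6)·(-3.6) + (-0.6)·(-0.6) + (4.4)·(4.4)) / 4 = 33.2/4 = 8.3
  S = [[8.7, -4.9],
 [-4.9, 8.3]].

Step 3 — invert S. det(S) = 8.7·8.3 - (-4.9)² = 48.2.
  S^{-1} = (1/det) · [[d, -b], [-b, a]] = [[0.1722, 0.1017],
 [0.1017, 0.1805]].

Step 4 — quadratic form (x̄ - mu_0)^T · S^{-1} · (x̄ - mu_0):
  S^{-1} · (x̄ - mu_0) = (-0.4212, -0.1763),
  (x̄ - mu_0)^T · [...] = (-2.8)·(-0.4212) + (0.6)·(-0.1763) = 1.0734.

Step 5 — scale by n: T² = 5 · 1.0734 = 5.3672.

T² ≈ 5.3672


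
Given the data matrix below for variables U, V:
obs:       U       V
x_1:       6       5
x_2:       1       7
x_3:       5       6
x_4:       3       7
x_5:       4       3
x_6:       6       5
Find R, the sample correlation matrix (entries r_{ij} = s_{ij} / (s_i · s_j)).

Step 1 — column means:
  mean(U) = (6 + 1 + 5 + 3 + 4 + 6) / 6 = 25/6 = 4.1667
  mean(V) = (5 + 7 + 6 + 7 + 3 + 5) / 6 = 33/6 = 5.5

Step 2 — sample variances and covariances s[i,j] = (1/(n-1)) · Σ_k (x_{k,i} - mean_i) · (x_{k,j} - mean_j), with n-1 = 5:
  s[U,U] = ((1.8333)·(1.8333) + (-3.1667)·(-3.1667) + (0.8333)·(0.8333) + (-1.1667)·(-1.1667) + (-0.1667)·(-0.1667) + (1.8333)·(1.8333)) / 5 = 18.8333/5 = 3.7667
  s[U,V] = ((1.8333)·(-0.5) + (-3.1667)·(1.5) + (0.8333)·(0.5) + (-1.1667)·(1.5) + (-0.1667)·(-2.5) + (1.8333)·(-0.5)) / 5 = -7.5/5 = -1.5
  s[V,V] = ((-0.5)·(-0.5) + (1.5)·(1.5) + (0.5)·(0.5) + (1.5)·(1.5) + (-2.5)·(-2.5) + (-0.5)·(-0.5)) / 5 = 11.5/5 = 2.3
  Sample standard deviations s_i = √(s[i,i]):
  s(U) = √(3.7667) = 1.9408
  s(V) = √(2.3) = 1.5166

Step 3 — r_{ij} = s_{ij} / (s_i · s_j):
  r[U,U] = 1 (diagonal).
  r[U,V] = -1.5 / (1.9408 · 1.5166) = -1.5 / 2.9434 = -0.5096
  r[V,V] = 1 (diagonal).

R is symmetric with unit diagonal. Assembling:

R = [[1, -0.5096],
 [-0.5096, 1]]


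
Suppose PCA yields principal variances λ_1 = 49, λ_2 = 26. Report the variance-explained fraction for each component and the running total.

Step 1 — total variance = trace(Sigma) = Σ λ_i = 49 + 26 = 75.

Step 2 — fraction explained by component i = λ_i / Σ λ:
  PC1: 49/75 = 0.6533
  PC2: 26/75 = 0.3467

Step 3 — cumulative fraction after k components = (λ_1 + ... + λ_k) / Σ λ:
  k = 1: 49/75 = 0.6533
  k = 2: (49 + 26)/75 = 75/75 = 1

Summary (fraction, with percent):

explained: PC1 0.6533 (65.33%), PC2 0.3467 (34.67%);  cumulative: 0.6533, 1


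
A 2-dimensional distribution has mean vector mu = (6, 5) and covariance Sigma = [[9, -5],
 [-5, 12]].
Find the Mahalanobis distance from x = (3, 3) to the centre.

Step 1 — centre the observation: (x - mu) = (-3, -2).

Step 2 — invert Sigma. det(Sigma) = 9·12 - (-5)² = 83.
  Sigma^{-1} = (1/det) · [[d, -b], [-b, a]] = [[0.1446, 0.0602],
 [0.0602, 0.1084]].

Step 3 — form the quadratic (x - mu)^T · Sigma^{-1} · (x - mu):
  Sigma^{-1} · (x - mu) = (-0.5542, -0.3976).
  (x - mu)^T · [Sigma^{-1} · (x - mu)] = (-3)·(-0.5542) + (-2)·(-0.3976) = 2.4578.

Step 4 — take square root: d = √(2.4578) ≈ 1.5677.

d(x, mu) = √(2.4578) ≈ 1.5677


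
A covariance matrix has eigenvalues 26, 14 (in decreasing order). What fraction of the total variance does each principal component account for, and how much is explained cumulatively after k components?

Step 1 — total variance = trace(Sigma) = Σ λ_i = 26 + 14 = 40.

Step 2 — fraction explained by component i = λ_i / Σ λ:
  PC1: 26/40 = 0.65
  PC2: 14/40 = 0.35

Step 3 — cumulative fraction after k components = (λ_1 + ... + λ_k) / Σ λ:
  k = 1: 26/40 = 0.65
  k = 2: (26 + 14)/40 = 40/40 = 1

Summary (fraction, with percent):

explained: PC1 0.65 (65%), PC2 0.35 (35%);  cumulative: 0.65, 1


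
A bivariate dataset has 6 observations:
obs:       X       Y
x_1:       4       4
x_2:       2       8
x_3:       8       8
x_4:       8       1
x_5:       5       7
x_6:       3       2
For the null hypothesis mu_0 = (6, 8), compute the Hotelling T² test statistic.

Step 1 — sample mean vector:
  mean(X) = (4 + 2 + 8 + 8 + 5 + 3) / 6 = 30/6 = 5
  mean(Y) = (4 + 8 + 8 + 1 + 7 + 2) / 6 = 30/6 = 5
  x̄ = (5, 5),  deviation x̄ - mu_0 = (5, 5) - (6, 8) = (-1, -3).

Step 2 — sample covariance matrix, S[i,j] = (1/(n-1)) · Σ_k (x_{k,i} - mean_i) · (x_{k,j} - mean_j), divisor n-1 = 5:
  S[X,X] = ((-1)·(-1) + (-3)·(-3) + (3)·(3) + (3)·(3) + (0)·(0) + (-2)·(-2)) / 5 = 32/5 = 6.4
  S[X,Y] = ((-1)·(-1) + (-3)·(3) + (3)·(3) + (3)·(-4) + (0)·(2) + (-2)·(-3)) / 5 = -5/5 = -1
  S[Y,Y] = ((-1)·(-1) + (3)·(3) + (3)·(3) + (-4)·(-4) + (2)·(2) + (-3)·(-3)) / 5 = 48/5 = 9.6
  S = [[6.4, -1],
 [-1, 9.6]].

Step 3 — invert S. det(S) = 6.4·9.6 - (-1)² = 60.44.
  S^{-1} = (1/det) · [[d, -b], [-b, a]] = [[0.1588, 0.0165],
 [0.0165, 0.1059]].

Step 4 — quadratic form (x̄ - mu_0)^T · S^{-1} · (x̄ - mu_0):
  S^{-1} · (x̄ - mu_0) = (-0.2085, -0.3342),
  (x̄ - mu_0)^T · [...] = (-1)·(-0.2085) + (-3)·(-0.3342) = 1.2111.

Step 5 — scale by n: T² = 6 · 1.2111 = 7.2667.

T² ≈ 7.2667


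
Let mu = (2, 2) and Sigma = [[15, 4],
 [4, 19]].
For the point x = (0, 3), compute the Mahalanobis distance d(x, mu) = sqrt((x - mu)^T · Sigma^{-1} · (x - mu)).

Step 1 — centre the observation: (x - mu) = (-2, 1).

Step 2 — invert Sigma. det(Sigma) = 15·19 - (4)² = 269.
  Sigma^{-1} = (1/det) · [[d, -b], [-b, a]] = [[0.0706, -0.0149],
 [-0.0149, 0.0558]].

Step 3 — form the quadratic (x - mu)^T · Sigma^{-1} · (x - mu):
  Sigma^{-1} · (x - mu) = (-0.1561, 0.0855).
  (x - mu)^T · [Sigma^{-1} · (x - mu)] = (-2)·(-0.1561) + (1)·(0.0855) = 0.3978.

Step 4 — take square root: d = √(0.3978) ≈ 0.6307.

d(x, mu) = √(0.3978) ≈ 0.6307


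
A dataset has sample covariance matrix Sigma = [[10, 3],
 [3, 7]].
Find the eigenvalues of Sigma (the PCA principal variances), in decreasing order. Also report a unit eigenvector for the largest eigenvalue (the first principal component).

Step 1 — characteristic polynomial of 2×2 Sigma:
  det(Sigma - λI) = λ² - trace · λ + det = 0.
  trace = 10 + 7 = 17, det = 10·7 - (3)² = 61.
Step 2 — discriminant:
  Δ = trace² - 4·det = 289 - 244 = 45.
Step 3 — eigenvalues:
  λ = (trace ± √Δ)/2 = (17 ± 6.7082)/2,
  λ_1 = 11.8541,  λ_2 = 5.1459.

Step 4 — unit eigenvector for λ_1: solve (Sigma - λ_1 I)v = 0. First row:
  (10 - 11.8541)·v_x + (3)·v_y = 0, i.e. (-1.8541)·v_x + (3)·v_y = 0,
  so v ∝ (b, λ_1 - a) = (3, 1.8541) = u.
  ||u|| = √((3)² + (1.8541)²) = √(12.4377) ≈ 3.5267,
  v_1 = u/||u|| ≈ (0.8507, 0.5257) (||v_1|| = 1).

λ_1 = 11.8541,  λ_2 = 5.1459;  v_1 ≈ (0.8507, 0.5257)


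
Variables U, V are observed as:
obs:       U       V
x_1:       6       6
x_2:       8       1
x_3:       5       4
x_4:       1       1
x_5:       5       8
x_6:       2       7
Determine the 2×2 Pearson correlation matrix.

Step 1 — column means:
  mean(U) = (6 + 8 + 5 + 1 + 5 + 2) / 6 = 27/6 = 4.5
  mean(V) = (6 + 1 + 4 + 1 + 8 + 7) / 6 = 27/6 = 4.5

Step 2 — sample variances and covariances s[i,j] = (1/(n-1)) · Σ_k (x_{k,i} - mean_i) · (x_{k,j} - mean_j), with n-1 = 5:
  s[U,U] = ((1.5)·(1.5) + (3.5)·(3.5) + (0.5)·(0.5) + (-3.5)·(-3.5) + (0.5)·(0.5) + (-2.5)·(-2.5)) / 5 = 33.5/5 = 6.7
  s[U,V] = ((1.5)·(1.5) + (3.5)·(-3.5) + (0.5)·(-0.5) + (-3.5)·(-3.5) + (0.5)·(3.5) + (-2.5)·(2.5)) / 5 = -2.5/5 = -0.5
  s[V,V] = ((1.5)·(1.5) + (-3.5)·(-3.5) + (-0.5)·(-0.5) + (-3.5)·(-3.5) + (3.5)·(3.5) + (2.5)·(2.5)) / 5 = 45.5/5 = 9.1
  Sample standard deviations s_i = √(s[i,i]):
  s(U) = √(6.7) = 2.5884
  s(V) = √(9.1) = 3.0166

Step 3 — r_{ij} = s_{ij} / (s_i · s_j):
  r[U,U] = 1 (diagonal).
  r[U,V] = -0.5 / (2.5884 · 3.0166) = -0.5 / 7.8083 = -0.064
  r[V,V] = 1 (diagonal).

R is symmetric with unit diagonal. Assembling:

R = [[1, -0.064],
 [-0.064, 1]]


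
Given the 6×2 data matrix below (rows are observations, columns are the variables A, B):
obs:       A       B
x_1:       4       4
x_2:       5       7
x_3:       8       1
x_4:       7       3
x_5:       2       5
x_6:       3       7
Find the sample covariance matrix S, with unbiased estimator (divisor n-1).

Step 1 — column means:
  mean(A) = (4 + 5 + 8 + 7 + 2 + 3) / 6 = 29/6 = 4.8333
  mean(B) = (4 + 7 + 1 + 3 + 5 + 7) / 6 = 27/6 = 4.5

Step 2 — sample covariance S[i,j] = (1/(n-1)) · Σ_k (x_{k,i} - mean_i) · (x_{k,j} - mean_j), with n-1 = 5.
  S[A,A] = ((-0.8333)·(-0.8333) + (0.1667)·(0.1667) + (3.1667)·(3.1667) + (2.1667)·(2.1667) + (-2.8333)·(-2.8333) + (-1.8333)·(-1.8333)) / 5 = 26.8333/5 = 5.3667
  S[A,B] = ((-0.8333)·(-0.5) + (0.1667)·(2.5) + (3.1667)·(-3.5) + (2.1667)·(-1.5) + (-2.8333)·(0.5) + (-1.8333)·(2.5)) / 5 = -19.5/5 = -3.9
  S[B,B] = ((-0.5)·(-0.5) + (2.5)·(2.5) + (-3.5)·(-3.5) + (-1.5)·(-1.5) + (0.5)·(0.5) + (2.5)·(2.5)) / 5 = 27.5/5 = 5.5

S is symmetric (S[j,i] = S[i,j]). Assembling:

S = [[5.3667, -3.9],
 [-3.9, 5.5]]


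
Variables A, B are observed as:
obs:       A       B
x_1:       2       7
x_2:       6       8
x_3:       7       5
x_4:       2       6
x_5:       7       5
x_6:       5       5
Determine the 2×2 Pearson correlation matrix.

Step 1 — column means:
  mean(A) = (2 + 6 + 7 + 2 + 7 + 5) / 6 = 29/6 = 4.8333
  mean(B) = (7 + 8 + 5 + 6 + 5 + 5) / 6 = 36/6 = 6

Step 2 — sample variances and covariances s[i,j] = (1/(n-1)) · Σ_k (x_{k,i} - mean_i) · (x_{k,j} - mean_j), with n-1 = 5:
  s[A,A] = ((-2.8333)·(-2.8333) + (1.1667)·(1.1667) + (2.1667)·(2.1667) + (-2.8333)·(-2.8333) + (2.1667)·(2.1667) + (0.1667)·(0.1667)) / 5 = 26.8333/5 = 5.3667
  s[A,B] = ((-2.8333)·(1) + (1.1667)·(2) + (2.1667)·(-1) + (-2.8333)·(0) + (2.1667)·(-1) + (0.1667)·(-1)) / 5 = -5/5 = -1
  s[B,B] = ((1)·(1) + (2)·(2) + (-1)·(-1) + (0)·(0) + (-1)·(-1) + (-1)·(-1)) / 5 = 8/5 = 1.6
  Sample standard deviations s_i = √(s[i,i]):
  s(A) = √(5.3667) = 2.3166
  s(B) = √(1.6) = 1.2649

Step 3 — r_{ij} = s_{ij} / (s_i · s_j):
  r[A,A] = 1 (diagonal).
  r[A,B] = -1 / (2.3166 · 1.2649) = -1 / 2.9303 = -0.3413
  r[B,B] = 1 (diagonal).

R is symmetric with unit diagonal. Assembling:

R = [[1, -0.3413],
 [-0.3413, 1]]


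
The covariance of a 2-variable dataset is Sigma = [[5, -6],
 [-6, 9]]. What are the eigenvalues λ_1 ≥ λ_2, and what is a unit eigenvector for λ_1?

Step 1 — characteristic polynomial of 2×2 Sigma:
  det(Sigma - λI) = λ² - trace · λ + det = 0.
  trace = 5 + 9 = 14, det = 5·9 - (-6)² = 9.
Step 2 — discriminant:
  Δ = trace² - 4·det = 196 - 36 = 160.
Step 3 — eigenvalues:
  λ = (trace ± √Δ)/2 = (14 ± 12.6491)/2,
  λ_1 = 13.3246,  λ_2 = 0.6754.

Step 4 — unit eigenvector for λ_1: solve (Sigma - λ_1 I)v = 0. First row:
  (5 - 13.3246)·v_x + (-6)·v_y = 0, i.e. (-8.3246)·v_x + (-6)·v_y = 0,
  so v ∝ (b, λ_1 - a) = (-6, 8.3246); multiply by -1 so the first entry is positive: u = (6, -8.3246).
  ||u|| = √((6)² + (-8.3246)²) = √(105.2982) ≈ 10.2615,
  v_1 = u/||u|| ≈ (0.5847, -0.8112) (||v_1|| = 1).

λ_1 = 13.3246,  λ_2 = 0.6754;  v_1 ≈ (0.5847, -0.8112)


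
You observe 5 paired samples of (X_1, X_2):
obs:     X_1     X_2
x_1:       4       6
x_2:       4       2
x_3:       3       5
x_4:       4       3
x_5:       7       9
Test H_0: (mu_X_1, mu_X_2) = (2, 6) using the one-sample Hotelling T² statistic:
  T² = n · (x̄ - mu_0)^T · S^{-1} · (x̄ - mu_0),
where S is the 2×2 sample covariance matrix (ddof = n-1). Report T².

Step 1 — sample mean vector:
  mean(X_1) = (4 + 4 + 3 + 4 + 7) / 5 = 22/5 = 4.4
  mean(X_2) = (6 + 2 + 5 + 3 + 9) / 5 = 25/5 = 5
  x̄ = (4.4, 5),  deviation x̄ - mu_0 = (4.4, 5) - (2, 6) = (2.4, -1).

Step 2 — sample covariance matrix, S[i,j] = (1/(n-1)) · Σ_k (x_{k,i} - mean_i) · (x_{k,j} - mean_j), divisor n-1 = 4:
  S[X_1,X_1] = ((-0.4)·(-0.4) + (-0.4)·(-0.4) + (-1.4)·(-1.4) + (-0.4)·(-0.4) + (2.6)·(2.6)) / 4 = 9.2/4 = 2.3
  S[X_1,X_2] = ((-0.4)·(1) + (-0.4)·(-3) + (-1.4)·(0) + (-0.4)·(-2) + (2.6)·(4)) / 4 = 12/4 = 3
  S[X_2,X_2] = ((1)·(1) + (-3)·(-3) + (0)·(0) + (-2)·(-2) + (4)·(4)) / 4 = 30/4 = 7.5
  S = [[2.3, 3],
 [3, 7.5]].

Step 3 — invert S. det(S) = 2.3·7.5 - (3)² = 8.25.
  S^{-1} = (1/det) · [[d, -b], [-b, a]] = [[0.9091, -0.3636],
 [-0.3636, 0.2788]].

Step 4 — quadratic form (x̄ - mu_0)^T · S^{-1} · (x̄ - mu_0):
  S^{-1} · (x̄ - mu_0) = (2.5455, -1.1515),
  (x̄ - mu_0)^T · [...] = (2.4)·(2.5455) + (-1)·(-1.1515) = 7.2606.

Step 5 — scale by n: T² = 5 · 7.2606 = 36.303.

T² ≈ 36.303


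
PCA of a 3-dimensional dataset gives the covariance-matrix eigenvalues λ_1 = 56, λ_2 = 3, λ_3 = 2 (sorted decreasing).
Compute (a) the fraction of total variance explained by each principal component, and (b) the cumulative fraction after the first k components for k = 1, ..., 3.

Step 1 — total variance = trace(Sigma) = Σ λ_i = 56 + 3 + 2 = 61.

Step 2 — fraction explained by component i = λ_i / Σ λ:
  PC1: 56/61 = 0.918
  PC2: 3/61 = 0.0492
  PC3: 2/61 = 0.0328

Step 3 — cumulative fraction after k components = (λ_1 + ... + λ_k) / Σ λ:
  k = 1: 56/61 = 0.918
  k = 2: (56 + 3)/61 = 59/61 = 0.9672
  k = 3: (56 + 3 + 2)/61 = 61/61 = 1

Summary (fraction, with percent):

explained: PC1 0.918 (91.8%), PC2 0.0492 (4.92%), PC3 0.0328 (3.28%);  cumulative: 0.918, 0.9672, 1


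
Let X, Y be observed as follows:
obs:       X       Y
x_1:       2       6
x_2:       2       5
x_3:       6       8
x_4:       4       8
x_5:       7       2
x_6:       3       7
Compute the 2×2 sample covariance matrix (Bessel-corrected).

Step 1 — column means:
  mean(X) = (2 + 2 + 6 + 4 + 7 + 3) / 6 = 24/6 = 4
  mean(Y) = (6 + 5 + 8 + 8 + 2 + 7) / 6 = 36/6 = 6

Step 2 — sample covariance S[i,j] = (1/(n-1)) · Σ_k (x_{k,i} - mean_i) · (x_{k,j} - mean_j), with n-1 = 5.
  S[X,X] = ((-2)·(-2) + (-2)·(-2) + (2)·(2) + (0)·(0) + (3)·(3) + (-1)·(-1)) / 5 = 22/5 = 4.4
  S[X,Y] = ((-2)·(0) + (-2)·(-1) + (2)·(2) + (0)·(2) + (3)·(-4) + (-1)·(1)) / 5 = -7/5 = -1.4
  S[Y,Y] = ((0)·(0) + (-1)·(-1) + (2)·(2) + (2)·(2) + (-4)·(-4) + (1)·(1)) / 5 = 26/5 = 5.2

S is symmetric (S[j,i] = S[i,j]). Assembling:

S = [[4.4, -1.4],
 [-1.4, 5.2]]


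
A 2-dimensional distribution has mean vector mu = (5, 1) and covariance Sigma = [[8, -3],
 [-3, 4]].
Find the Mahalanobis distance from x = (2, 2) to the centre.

Step 1 — centre the observation: (x - mu) = (-3, 1).

Step 2 — invert Sigma. det(Sigma) = 8·4 - (-3)² = 23.
  Sigma^{-1} = (1/det) · [[d, -b], [-b, a]] = [[0.1739, 0.1304],
 [0.1304, 0.3478]].

Step 3 — form the quadratic (x - mu)^T · Sigma^{-1} · (x - mu):
  Sigma^{-1} · (x - mu) = (-0.3913, -0.0435).
  (x - mu)^T · [Sigma^{-1} · (x - mu)] = (-3)·(-0.3913) + (1)·(-0.0435) = 1.1304.

Step 4 — take square root: d = √(1.1304) ≈ 1.0632.

d(x, mu) = √(1.1304) ≈ 1.0632


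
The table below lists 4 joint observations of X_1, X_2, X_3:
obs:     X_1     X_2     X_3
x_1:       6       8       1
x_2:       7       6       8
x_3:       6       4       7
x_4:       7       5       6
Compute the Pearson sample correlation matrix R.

Step 1 — column means:
  mean(X_1) = (6 + 7 + 6 + 7) / 4 = 26/4 = 6.5
  mean(X_2) = (8 + 6 + 4 + 5) / 4 = 23/4 = 5.75
  mean(X_3) = (1 + 8 + 7 + 6) / 4 = 22/4 = 5.5

Step 2 — sample variances and covariances s[i,j] = (1/(n-1)) · Σ_k (x_{k,i} - mean_i) · (x_{k,j} - mean_j), with n-1 = 3:
  s[X_1,X_1] = ((-0.5)·(-0.5) + (0.5)·(0.5) + (-0.5)·(-0.5) + (0.5)·(0.5)) / 3 = 1/3 = 0.3333
  s[X_1,X_2] = ((-0.5)·(2.25) + (0.5)·(0.25) + (-0.5)·(-1.75) + (0.5)·(-0.75)) / 3 = -0.5/3 = -0.1667
  s[X_1,X_3] = ((-0.5)·(-4.5) + (0.5)·(2.5) + (-0.5)·(1.5) + (0.5)·(0.5)) / 3 = 3/3 = 1
  s[X_2,X_2] = ((2.25)·(2.25) + (0.25)·(0.25) + (-1.75)·(-1.75) + (-0.75)·(-0.75)) / 3 = 8.75/3 = 2.9167
  s[X_2,X_3] = ((2.25)·(-4.5) + (0.25)·(2.5) + (-1.75)·(1.5) + (-0.75)·(0.5)) / 3 = -12.5/3 = -4.1667
  s[X_3,X_3] = ((-4.5)·(-4.5) + (2.5)·(2.5) + (1.5)·(1.5) + (0.5)·(0.5)) / 3 = 29/3 = 9.6667
  Sample standard deviations s_i = √(s[i,i]):
  s(X_1) = √(0.3333) = 0.5774
  s(X_2) = √(2.9167) = 1.7078
  s(X_3) = √(9.6667) = 3.1091

Step 3 — r_{ij} = s_{ij} / (s_i · s_j):
  r[X_1,X_1] = 1 (diagonal).
  r[X_1,X_2] = -0.1667 / (0.5774 · 1.7078) = -0.1667 / 0.986 = -0.169
  r[X_1,X_3] = 1 / (0.5774 · 3.1091) = 1 / 1.7951 = 0.5571
  r[X_2,X_2] = 1 (diagonal).
  r[X_2,X_3] = -4.1667 / (1.7078 · 3.1091) = -4.1667 / 5.3098 = -0.7847
  r[X_3,X_3] = 1 (diagonal).

R is symmetric with unit diagonal. Assembling:

R = [[1, -0.169, 0.5571],
 [-0.169, 1, -0.7847],
 [0.5571, -0.7847, 1]]


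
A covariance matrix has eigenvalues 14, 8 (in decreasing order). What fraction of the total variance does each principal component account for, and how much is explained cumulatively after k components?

Step 1 — total variance = trace(Sigma) = Σ λ_i = 14 + 8 = 22.

Step 2 — fraction explained by component i = λ_i / Σ λ:
  PC1: 14/22 = 0.6364
  PC2: 8/22 = 0.3636

Step 3 — cumulative fraction after k components = (λ_1 + ... + λ_k) / Σ λ:
  k = 1: 14/22 = 0.6364
  k = 2: (14 + 8)/22 = 22/22 = 1

Summary (fraction, with percent):

explained: PC1 0.6364 (63.64%), PC2 0.3636 (36.36%);  cumulative: 0.6364, 1
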